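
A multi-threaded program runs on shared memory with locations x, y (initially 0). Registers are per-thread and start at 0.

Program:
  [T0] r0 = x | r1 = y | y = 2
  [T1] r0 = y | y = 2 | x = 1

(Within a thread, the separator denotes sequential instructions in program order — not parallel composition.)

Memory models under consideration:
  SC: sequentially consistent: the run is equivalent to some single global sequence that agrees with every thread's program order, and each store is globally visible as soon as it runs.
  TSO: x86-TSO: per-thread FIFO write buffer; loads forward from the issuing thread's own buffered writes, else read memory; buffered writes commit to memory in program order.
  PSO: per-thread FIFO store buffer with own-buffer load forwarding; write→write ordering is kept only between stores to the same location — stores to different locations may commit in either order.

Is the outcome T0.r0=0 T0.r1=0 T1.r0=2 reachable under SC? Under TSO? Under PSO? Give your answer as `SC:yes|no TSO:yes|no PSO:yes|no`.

outcome vector order: (T0.r0,T0.r1,T1.r0)
SC: 4 outcomes — {<0 0 0> <0 0 2> <0 2 0> <1 2 0>}
TSO: 4 outcomes — {<0 0 0> <0 0 2> <0 2 0> <1 2 0>}
PSO: 5 outcomes — {<0 0 0> <0 0 2> <0 2 0> <1 0 0> <1 2 0>}
target <0 0 2> ∈ {SC,TSO,PSO}

SC:yes TSO:yes PSO:yes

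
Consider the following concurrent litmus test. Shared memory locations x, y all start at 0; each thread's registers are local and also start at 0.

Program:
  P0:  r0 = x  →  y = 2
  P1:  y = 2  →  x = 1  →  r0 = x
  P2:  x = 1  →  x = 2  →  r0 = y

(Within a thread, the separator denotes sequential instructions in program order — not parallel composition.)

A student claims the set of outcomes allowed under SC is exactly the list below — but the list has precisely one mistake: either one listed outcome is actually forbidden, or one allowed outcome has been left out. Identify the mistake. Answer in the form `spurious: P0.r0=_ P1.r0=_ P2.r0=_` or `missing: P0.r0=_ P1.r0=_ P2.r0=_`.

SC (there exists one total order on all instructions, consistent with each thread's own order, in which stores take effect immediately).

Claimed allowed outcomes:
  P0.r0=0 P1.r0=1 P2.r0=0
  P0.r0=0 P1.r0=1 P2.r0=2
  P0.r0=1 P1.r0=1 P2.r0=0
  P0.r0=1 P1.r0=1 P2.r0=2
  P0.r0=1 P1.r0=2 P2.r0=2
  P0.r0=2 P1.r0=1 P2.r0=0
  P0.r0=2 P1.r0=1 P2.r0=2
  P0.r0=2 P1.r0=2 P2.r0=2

outcome vector order: (P0.r0,P1.r0,P2.r0)
SC: 9 outcomes — {010; 012; 022; 110; 112; 122; 210; 212; 222}
SC∖claimed = {022}

missing: P0.r0=0 P1.r0=2 P2.r0=2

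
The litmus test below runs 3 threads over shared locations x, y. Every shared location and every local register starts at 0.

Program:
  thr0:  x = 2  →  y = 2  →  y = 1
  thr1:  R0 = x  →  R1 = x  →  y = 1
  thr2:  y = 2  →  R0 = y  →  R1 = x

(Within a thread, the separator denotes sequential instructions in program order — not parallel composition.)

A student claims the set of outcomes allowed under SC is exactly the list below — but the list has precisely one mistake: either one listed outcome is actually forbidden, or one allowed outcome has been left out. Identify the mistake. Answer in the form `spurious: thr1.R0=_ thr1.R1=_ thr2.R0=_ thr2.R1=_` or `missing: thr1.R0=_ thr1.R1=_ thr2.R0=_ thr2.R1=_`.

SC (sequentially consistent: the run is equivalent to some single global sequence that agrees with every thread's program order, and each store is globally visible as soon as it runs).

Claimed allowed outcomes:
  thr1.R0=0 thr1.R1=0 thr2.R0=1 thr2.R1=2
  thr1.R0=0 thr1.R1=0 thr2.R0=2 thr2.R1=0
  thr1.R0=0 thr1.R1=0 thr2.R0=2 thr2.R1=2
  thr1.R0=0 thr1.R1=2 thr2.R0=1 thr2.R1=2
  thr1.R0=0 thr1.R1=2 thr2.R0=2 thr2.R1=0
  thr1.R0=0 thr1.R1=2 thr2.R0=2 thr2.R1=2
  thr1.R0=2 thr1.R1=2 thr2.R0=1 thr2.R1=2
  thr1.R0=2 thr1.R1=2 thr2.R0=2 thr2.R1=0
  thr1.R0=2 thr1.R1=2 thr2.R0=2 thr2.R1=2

missing: thr1.R0=0 thr1.R1=0 thr2.R0=1 thr2.R1=0

outcome vector order: (thr1.R0,thr1.R1,thr2.R0,thr2.R1)
SC: 10 outcomes — {<0 0 1 0>, <0 0 1 2>, <0 0 2 0>, <0 0 2 2>, <0 2 1 2>, <0 2 2 0>, <0 2 2 2>, <2 2 1 2>, <2 2 2 0>, <2 2 2 2>}
SC∖claimed = {<0 0 1 0>}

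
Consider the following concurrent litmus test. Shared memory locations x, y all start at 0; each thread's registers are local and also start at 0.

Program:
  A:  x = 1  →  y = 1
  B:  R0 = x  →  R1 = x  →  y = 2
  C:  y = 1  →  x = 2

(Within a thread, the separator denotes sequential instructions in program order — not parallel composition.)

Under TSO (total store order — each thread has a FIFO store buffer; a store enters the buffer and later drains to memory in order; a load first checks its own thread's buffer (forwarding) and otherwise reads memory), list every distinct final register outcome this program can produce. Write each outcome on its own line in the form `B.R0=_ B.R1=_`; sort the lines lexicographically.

outcome vector order: (B.R0,B.R1)
|TSO outcomes| = 7

B.R0=0 B.R1=0
B.R0=0 B.R1=1
B.R0=0 B.R1=2
B.R0=1 B.R1=1
B.R0=1 B.R1=2
B.R0=2 B.R1=1
B.R0=2 B.R1=2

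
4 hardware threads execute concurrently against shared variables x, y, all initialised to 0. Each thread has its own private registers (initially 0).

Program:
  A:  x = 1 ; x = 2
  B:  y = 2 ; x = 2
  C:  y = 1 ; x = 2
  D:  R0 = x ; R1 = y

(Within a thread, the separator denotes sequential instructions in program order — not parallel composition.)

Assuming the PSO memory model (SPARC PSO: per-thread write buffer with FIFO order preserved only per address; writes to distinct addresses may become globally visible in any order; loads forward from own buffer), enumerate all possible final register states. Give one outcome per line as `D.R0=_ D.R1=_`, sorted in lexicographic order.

outcome vector order: (D.R0,D.R1)
|PSO outcomes| = 9

D.R0=0 D.R1=0
D.R0=0 D.R1=1
D.R0=0 D.R1=2
D.R0=1 D.R1=0
D.R0=1 D.R1=1
D.R0=1 D.R1=2
D.R0=2 D.R1=0
D.R0=2 D.R1=1
D.R0=2 D.R1=2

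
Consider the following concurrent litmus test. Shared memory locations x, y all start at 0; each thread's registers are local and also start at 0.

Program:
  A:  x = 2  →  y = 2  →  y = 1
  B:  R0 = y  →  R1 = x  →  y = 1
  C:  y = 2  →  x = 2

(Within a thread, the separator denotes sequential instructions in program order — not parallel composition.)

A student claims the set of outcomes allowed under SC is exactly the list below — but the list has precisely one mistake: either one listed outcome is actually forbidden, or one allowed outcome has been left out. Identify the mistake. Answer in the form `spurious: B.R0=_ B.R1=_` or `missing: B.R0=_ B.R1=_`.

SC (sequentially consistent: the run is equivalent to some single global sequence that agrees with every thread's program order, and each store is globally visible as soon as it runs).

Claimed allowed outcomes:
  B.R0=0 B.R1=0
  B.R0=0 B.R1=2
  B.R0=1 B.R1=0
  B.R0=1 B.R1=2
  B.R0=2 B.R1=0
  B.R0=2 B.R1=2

outcome vector order: (B.R0,B.R1)
[SC] allowed = {<0 0>, <0 2>, <1 2>, <2 0>, <2 2>}
claimed∖SC = {<1 0>}

spurious: B.R0=1 B.R1=0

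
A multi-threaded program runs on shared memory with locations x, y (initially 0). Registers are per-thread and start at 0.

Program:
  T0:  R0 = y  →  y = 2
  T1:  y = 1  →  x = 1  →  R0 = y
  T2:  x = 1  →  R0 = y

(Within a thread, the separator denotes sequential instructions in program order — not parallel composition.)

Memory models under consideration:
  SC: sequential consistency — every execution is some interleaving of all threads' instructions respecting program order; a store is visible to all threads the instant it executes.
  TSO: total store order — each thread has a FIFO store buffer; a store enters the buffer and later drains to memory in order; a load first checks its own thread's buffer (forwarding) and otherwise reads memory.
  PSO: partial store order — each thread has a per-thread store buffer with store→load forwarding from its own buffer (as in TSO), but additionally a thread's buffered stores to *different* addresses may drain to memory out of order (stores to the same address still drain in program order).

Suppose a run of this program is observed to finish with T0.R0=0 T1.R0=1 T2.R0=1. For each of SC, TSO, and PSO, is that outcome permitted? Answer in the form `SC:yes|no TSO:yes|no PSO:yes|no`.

outcome vector order: (T0.R0,T1.R0,T2.R0)
[SC] allowed = {(0,1,0), (0,1,1), (0,1,2), (0,2,0), (0,2,1), (0,2,2), (1,1,0), (1,1,1), (1,1,2), (1,2,0), (1,2,1), (1,2,2)}
[TSO] allowed = {(0,1,0), (0,1,1), (0,1,2), (0,2,0), (0,2,1), (0,2,2), (1,1,0), (1,1,1), (1,1,2), (1,2,0), (1,2,1), (1,2,2)}
[PSO] allowed = {(0,1,0), (0,1,1), (0,1,2), (0,2,0), (0,2,1), (0,2,2), (1,1,0), (1,1,1), (1,1,2), (1,2,0), (1,2,1), (1,2,2)}
target (0,1,1) ∈ {SC,TSO,PSO}

SC:yes TSO:yes PSO:yes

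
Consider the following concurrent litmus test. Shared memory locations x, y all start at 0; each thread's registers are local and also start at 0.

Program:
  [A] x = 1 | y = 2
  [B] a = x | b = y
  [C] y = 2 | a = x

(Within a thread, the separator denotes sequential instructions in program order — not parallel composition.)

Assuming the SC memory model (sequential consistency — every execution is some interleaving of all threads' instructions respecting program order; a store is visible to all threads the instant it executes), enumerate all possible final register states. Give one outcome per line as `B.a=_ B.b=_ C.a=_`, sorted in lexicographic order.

outcome vector order: (B.a,B.b,C.a)
|SC outcomes| = 7

B.a=0 B.b=0 C.a=0
B.a=0 B.b=0 C.a=1
B.a=0 B.b=2 C.a=0
B.a=0 B.b=2 C.a=1
B.a=1 B.b=0 C.a=1
B.a=1 B.b=2 C.a=0
B.a=1 B.b=2 C.a=1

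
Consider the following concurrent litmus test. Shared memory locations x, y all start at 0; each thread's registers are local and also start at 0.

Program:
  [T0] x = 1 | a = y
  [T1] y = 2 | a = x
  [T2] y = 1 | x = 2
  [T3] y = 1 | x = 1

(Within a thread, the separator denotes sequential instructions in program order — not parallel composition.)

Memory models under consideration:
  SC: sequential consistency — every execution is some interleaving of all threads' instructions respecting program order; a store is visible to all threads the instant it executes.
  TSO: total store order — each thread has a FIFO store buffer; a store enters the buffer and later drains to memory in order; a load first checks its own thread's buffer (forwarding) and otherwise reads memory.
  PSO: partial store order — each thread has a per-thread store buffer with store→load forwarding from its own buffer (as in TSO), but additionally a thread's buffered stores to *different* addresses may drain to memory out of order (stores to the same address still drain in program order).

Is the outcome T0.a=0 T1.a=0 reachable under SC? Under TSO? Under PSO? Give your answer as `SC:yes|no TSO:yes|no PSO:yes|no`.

SC:no TSO:yes PSO:yes

outcome vector order: (T0.a,T1.a)
under SC → 0/1; 0/2; 1/0; 1/1; 1/2; 2/0; 2/1; 2/2
under TSO → 0/0; 0/1; 0/2; 1/0; 1/1; 1/2; 2/0; 2/1; 2/2
under PSO → 0/0; 0/1; 0/2; 1/0; 1/1; 1/2; 2/0; 2/1; 2/2
target 0/0 ∈ {TSO,PSO}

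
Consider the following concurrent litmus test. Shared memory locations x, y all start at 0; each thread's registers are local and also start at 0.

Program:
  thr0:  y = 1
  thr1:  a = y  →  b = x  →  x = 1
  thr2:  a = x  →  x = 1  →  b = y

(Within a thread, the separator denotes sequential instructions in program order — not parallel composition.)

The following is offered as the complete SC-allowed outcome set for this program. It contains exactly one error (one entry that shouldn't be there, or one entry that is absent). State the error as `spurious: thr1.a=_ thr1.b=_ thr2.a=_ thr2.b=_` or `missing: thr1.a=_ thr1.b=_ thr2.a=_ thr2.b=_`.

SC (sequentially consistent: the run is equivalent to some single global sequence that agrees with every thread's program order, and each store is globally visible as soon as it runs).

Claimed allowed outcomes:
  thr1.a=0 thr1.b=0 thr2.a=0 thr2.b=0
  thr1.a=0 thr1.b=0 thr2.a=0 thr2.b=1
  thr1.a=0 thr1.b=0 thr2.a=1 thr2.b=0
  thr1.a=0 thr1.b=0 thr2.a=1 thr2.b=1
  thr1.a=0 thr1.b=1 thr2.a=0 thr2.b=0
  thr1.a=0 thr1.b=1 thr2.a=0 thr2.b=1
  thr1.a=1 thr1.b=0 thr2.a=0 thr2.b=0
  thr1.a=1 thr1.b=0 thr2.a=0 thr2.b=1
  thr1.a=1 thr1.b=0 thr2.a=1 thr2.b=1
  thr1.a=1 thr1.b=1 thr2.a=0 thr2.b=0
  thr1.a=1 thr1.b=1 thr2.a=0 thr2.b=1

outcome vector order: (thr1.a,thr1.b,thr2.a,thr2.b)
SC (10): 0000 0001 0010 0011 0100 0101 1001 1011 1100 1101
claimed∖SC = {1000}

spurious: thr1.a=1 thr1.b=0 thr2.a=0 thr2.b=0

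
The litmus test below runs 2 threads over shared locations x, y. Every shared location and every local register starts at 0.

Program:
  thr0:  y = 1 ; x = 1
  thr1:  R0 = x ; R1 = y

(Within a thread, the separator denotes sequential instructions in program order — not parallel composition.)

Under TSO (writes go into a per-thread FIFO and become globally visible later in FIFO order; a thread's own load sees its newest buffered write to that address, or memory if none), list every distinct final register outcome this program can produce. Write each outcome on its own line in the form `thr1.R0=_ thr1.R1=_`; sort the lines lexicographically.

outcome vector order: (thr1.R0,thr1.R1)
|TSO outcomes| = 3

thr1.R0=0 thr1.R1=0
thr1.R0=0 thr1.R1=1
thr1.R0=1 thr1.R1=1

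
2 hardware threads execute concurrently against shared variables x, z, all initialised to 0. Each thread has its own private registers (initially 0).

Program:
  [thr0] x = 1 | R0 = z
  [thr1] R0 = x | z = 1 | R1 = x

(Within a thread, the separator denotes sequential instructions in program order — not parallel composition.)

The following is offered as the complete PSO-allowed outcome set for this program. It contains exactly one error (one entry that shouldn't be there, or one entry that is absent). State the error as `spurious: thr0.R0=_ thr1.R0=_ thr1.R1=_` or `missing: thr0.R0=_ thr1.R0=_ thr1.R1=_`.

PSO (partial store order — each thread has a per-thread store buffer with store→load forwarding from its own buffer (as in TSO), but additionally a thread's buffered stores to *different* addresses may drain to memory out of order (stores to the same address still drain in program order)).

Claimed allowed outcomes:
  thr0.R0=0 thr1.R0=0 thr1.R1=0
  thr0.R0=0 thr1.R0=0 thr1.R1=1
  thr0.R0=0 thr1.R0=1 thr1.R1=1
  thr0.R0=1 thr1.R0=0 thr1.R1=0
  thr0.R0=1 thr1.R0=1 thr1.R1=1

missing: thr0.R0=1 thr1.R0=0 thr1.R1=1

outcome vector order: (thr0.R0,thr1.R0,thr1.R1)
[PSO] allowed = {<0 0 0>, <0 0 1>, <0 1 1>, <1 0 0>, <1 0 1>, <1 1 1>}
PSO∖claimed = {<1 0 1>}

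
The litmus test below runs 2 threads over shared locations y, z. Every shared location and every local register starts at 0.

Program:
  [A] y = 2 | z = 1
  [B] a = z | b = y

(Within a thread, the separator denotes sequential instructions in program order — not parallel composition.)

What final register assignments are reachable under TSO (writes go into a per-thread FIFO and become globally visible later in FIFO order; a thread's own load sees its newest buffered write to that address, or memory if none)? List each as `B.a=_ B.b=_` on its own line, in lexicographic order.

outcome vector order: (B.a,B.b)
|TSO outcomes| = 3

B.a=0 B.b=0
B.a=0 B.b=2
B.a=1 B.b=2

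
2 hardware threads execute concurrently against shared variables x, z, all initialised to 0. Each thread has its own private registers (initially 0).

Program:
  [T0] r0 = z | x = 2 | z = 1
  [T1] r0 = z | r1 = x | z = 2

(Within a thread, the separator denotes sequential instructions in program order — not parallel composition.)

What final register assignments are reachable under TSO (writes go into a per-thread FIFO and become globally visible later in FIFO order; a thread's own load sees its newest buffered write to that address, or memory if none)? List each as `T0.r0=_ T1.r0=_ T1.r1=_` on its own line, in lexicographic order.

T0.r0=0 T1.r0=0 T1.r1=0
T0.r0=0 T1.r0=0 T1.r1=2
T0.r0=0 T1.r0=1 T1.r1=2
T0.r0=2 T1.r0=0 T1.r1=0

outcome vector order: (T0.r0,T1.r0,T1.r1)
|TSO outcomes| = 4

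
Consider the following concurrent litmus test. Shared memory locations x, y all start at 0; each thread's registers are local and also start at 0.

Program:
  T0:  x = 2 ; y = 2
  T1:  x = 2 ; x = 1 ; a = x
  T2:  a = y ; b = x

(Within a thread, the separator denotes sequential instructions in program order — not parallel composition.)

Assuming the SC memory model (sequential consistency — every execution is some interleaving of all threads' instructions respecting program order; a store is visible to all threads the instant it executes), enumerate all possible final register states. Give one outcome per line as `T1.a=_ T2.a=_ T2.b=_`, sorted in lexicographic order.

outcome vector order: (T1.a,T2.a,T2.b)
|SC outcomes| = 9

T1.a=1 T2.a=0 T2.b=0
T1.a=1 T2.a=0 T2.b=1
T1.a=1 T2.a=0 T2.b=2
T1.a=1 T2.a=2 T2.b=1
T1.a=1 T2.a=2 T2.b=2
T1.a=2 T2.a=0 T2.b=0
T1.a=2 T2.a=0 T2.b=1
T1.a=2 T2.a=0 T2.b=2
T1.a=2 T2.a=2 T2.b=2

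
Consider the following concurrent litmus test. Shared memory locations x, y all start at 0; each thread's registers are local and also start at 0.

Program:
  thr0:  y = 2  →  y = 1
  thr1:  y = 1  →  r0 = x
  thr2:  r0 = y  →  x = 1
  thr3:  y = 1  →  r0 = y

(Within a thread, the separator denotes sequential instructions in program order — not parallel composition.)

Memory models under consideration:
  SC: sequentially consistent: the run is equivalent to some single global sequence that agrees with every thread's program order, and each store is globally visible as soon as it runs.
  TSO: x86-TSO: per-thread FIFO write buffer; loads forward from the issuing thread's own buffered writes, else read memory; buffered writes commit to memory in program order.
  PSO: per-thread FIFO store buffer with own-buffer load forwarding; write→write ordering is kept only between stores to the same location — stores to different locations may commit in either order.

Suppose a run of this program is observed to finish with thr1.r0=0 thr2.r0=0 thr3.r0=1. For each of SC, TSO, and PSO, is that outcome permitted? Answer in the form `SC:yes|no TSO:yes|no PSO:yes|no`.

outcome vector order: (thr1.r0,thr2.r0,thr3.r0)
SC (12): <0 0 1>; <0 0 2>; <0 1 1>; <0 1 2>; <0 2 1>; <0 2 2>; <1 0 1>; <1 0 2>; <1 1 1>; <1 1 2>; <1 2 1>; <1 2 2>
TSO (12): <0 0 1>; <0 0 2>; <0 1 1>; <0 1 2>; <0 2 1>; <0 2 2>; <1 0 1>; <1 0 2>; <1 1 1>; <1 1 2>; <1 2 1>; <1 2 2>
PSO (12): <0 0 1>; <0 0 2>; <0 1 1>; <0 1 2>; <0 2 1>; <0 2 2>; <1 0 1>; <1 0 2>; <1 1 1>; <1 1 2>; <1 2 1>; <1 2 2>
target <0 0 1> ∈ {SC,TSO,PSO}

SC:yes TSO:yes PSO:yes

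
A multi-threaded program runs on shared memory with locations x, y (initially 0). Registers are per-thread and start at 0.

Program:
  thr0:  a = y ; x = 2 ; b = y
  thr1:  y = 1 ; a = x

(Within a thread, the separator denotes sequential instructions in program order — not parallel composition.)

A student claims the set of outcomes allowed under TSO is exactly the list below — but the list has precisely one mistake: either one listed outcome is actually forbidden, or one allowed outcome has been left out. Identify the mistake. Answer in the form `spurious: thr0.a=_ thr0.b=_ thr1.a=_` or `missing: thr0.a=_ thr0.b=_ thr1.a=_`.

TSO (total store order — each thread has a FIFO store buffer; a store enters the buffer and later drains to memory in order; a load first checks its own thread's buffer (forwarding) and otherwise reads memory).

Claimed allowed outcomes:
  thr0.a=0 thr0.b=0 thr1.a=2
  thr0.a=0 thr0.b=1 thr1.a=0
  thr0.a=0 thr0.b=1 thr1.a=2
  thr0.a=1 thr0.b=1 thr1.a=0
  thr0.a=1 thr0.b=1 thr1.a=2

outcome vector order: (thr0.a,thr0.b,thr1.a)
[TSO] allowed = {<0 0 0>, <0 0 2>, <0 1 0>, <0 1 2>, <1 1 0>, <1 1 2>}
TSO∖claimed = {<0 0 0>}

missing: thr0.a=0 thr0.b=0 thr1.a=0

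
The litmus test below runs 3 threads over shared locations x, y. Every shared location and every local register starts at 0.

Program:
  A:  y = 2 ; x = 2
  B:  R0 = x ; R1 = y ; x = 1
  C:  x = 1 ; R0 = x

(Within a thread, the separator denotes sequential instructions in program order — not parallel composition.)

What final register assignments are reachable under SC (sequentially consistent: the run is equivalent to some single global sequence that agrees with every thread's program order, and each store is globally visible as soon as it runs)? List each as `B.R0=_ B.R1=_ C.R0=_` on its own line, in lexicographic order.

outcome vector order: (B.R0,B.R1,C.R0)
|SC outcomes| = 10

B.R0=0 B.R1=0 C.R0=1
B.R0=0 B.R1=0 C.R0=2
B.R0=0 B.R1=2 C.R0=1
B.R0=0 B.R1=2 C.R0=2
B.R0=1 B.R1=0 C.R0=1
B.R0=1 B.R1=0 C.R0=2
B.R0=1 B.R1=2 C.R0=1
B.R0=1 B.R1=2 C.R0=2
B.R0=2 B.R1=2 C.R0=1
B.R0=2 B.R1=2 C.R0=2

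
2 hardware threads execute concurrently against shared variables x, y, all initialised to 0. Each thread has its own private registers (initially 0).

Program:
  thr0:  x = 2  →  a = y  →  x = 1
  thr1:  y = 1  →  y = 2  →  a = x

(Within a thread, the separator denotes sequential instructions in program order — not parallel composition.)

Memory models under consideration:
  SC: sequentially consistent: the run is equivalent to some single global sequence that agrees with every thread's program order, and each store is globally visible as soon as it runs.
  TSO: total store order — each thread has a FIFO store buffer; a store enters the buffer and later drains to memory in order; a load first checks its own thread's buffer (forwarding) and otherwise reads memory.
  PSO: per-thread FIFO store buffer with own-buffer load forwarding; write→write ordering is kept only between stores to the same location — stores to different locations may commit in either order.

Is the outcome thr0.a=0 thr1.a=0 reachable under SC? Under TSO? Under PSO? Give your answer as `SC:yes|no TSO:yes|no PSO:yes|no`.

SC:no TSO:yes PSO:yes

outcome vector order: (thr0.a,thr1.a)
under SC → 0/1 0/2 1/1 1/2 2/0 2/1 2/2
under TSO → 0/0 0/1 0/2 1/0 1/1 1/2 2/0 2/1 2/2
under PSO → 0/0 0/1 0/2 1/0 1/1 1/2 2/0 2/1 2/2
target 0/0 ∈ {TSO,PSO}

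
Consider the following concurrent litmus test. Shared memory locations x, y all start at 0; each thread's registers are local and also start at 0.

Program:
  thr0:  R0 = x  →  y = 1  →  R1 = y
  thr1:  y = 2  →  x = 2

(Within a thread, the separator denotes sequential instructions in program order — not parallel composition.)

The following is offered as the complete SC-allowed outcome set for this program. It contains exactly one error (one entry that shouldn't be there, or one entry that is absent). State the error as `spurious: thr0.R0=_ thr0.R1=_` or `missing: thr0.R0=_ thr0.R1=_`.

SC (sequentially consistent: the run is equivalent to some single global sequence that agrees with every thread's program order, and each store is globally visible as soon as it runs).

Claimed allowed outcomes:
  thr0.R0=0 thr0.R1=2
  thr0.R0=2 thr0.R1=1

outcome vector order: (thr0.R0,thr0.R1)
under SC → (0,1), (0,2), (2,1)
SC∖claimed = {(0,1)}

missing: thr0.R0=0 thr0.R1=1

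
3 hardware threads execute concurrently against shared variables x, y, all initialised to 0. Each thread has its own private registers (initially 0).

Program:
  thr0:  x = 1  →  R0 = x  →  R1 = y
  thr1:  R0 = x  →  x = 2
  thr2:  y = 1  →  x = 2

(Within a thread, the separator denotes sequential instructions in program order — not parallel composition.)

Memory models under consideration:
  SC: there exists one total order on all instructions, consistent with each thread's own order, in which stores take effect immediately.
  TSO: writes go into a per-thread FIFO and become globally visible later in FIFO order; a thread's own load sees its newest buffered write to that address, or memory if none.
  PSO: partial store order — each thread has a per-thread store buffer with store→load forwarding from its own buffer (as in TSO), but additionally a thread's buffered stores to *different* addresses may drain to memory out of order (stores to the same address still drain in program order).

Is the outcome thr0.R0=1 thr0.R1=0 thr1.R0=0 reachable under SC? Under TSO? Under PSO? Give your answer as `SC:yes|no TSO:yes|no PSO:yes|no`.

SC:yes TSO:yes PSO:yes

outcome vector order: (thr0.R0,thr0.R1,thr1.R0)
SC: 11 outcomes — {(1,0,0); (1,0,1); (1,0,2); (1,1,0); (1,1,1); (1,1,2); (2,0,0); (2,0,1); (2,1,0); (2,1,1); (2,1,2)}
TSO: 11 outcomes — {(1,0,0); (1,0,1); (1,0,2); (1,1,0); (1,1,1); (1,1,2); (2,0,0); (2,0,1); (2,1,0); (2,1,1); (2,1,2)}
PSO: 12 outcomes — {(1,0,0); (1,0,1); (1,0,2); (1,1,0); (1,1,1); (1,1,2); (2,0,0); (2,0,1); (2,0,2); (2,1,0); (2,1,1); (2,1,2)}
target (1,0,0) ∈ {SC,TSO,PSO}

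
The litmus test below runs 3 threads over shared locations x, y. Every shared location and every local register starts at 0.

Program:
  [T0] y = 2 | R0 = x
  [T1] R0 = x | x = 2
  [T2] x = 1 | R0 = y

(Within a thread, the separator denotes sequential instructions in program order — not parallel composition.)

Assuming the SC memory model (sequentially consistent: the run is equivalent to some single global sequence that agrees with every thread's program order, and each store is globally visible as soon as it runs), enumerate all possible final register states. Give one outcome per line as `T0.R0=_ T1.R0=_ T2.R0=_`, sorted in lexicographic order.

T0.R0=0 T1.R0=0 T2.R0=2
T0.R0=0 T1.R0=1 T2.R0=2
T0.R0=1 T1.R0=0 T2.R0=0
T0.R0=1 T1.R0=0 T2.R0=2
T0.R0=1 T1.R0=1 T2.R0=0
T0.R0=1 T1.R0=1 T2.R0=2
T0.R0=2 T1.R0=0 T2.R0=0
T0.R0=2 T1.R0=0 T2.R0=2
T0.R0=2 T1.R0=1 T2.R0=0
T0.R0=2 T1.R0=1 T2.R0=2

outcome vector order: (T0.R0,T1.R0,T2.R0)
|SC outcomes| = 10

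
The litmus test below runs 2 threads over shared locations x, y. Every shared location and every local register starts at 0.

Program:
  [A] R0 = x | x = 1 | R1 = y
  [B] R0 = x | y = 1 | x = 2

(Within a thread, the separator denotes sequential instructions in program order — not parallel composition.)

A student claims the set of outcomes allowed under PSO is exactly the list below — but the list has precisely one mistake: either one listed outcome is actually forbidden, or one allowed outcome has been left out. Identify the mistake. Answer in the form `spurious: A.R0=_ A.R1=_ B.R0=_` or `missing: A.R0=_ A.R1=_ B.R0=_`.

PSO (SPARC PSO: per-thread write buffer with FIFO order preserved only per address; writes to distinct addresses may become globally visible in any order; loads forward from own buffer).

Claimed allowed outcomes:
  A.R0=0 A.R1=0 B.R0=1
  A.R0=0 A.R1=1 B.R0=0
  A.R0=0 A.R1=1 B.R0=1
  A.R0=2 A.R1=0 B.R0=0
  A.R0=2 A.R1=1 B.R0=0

outcome vector order: (A.R0,A.R1,B.R0)
PSO (6): 000; 001; 010; 011; 200; 210
PSO∖claimed = {000}

missing: A.R0=0 A.R1=0 B.R0=0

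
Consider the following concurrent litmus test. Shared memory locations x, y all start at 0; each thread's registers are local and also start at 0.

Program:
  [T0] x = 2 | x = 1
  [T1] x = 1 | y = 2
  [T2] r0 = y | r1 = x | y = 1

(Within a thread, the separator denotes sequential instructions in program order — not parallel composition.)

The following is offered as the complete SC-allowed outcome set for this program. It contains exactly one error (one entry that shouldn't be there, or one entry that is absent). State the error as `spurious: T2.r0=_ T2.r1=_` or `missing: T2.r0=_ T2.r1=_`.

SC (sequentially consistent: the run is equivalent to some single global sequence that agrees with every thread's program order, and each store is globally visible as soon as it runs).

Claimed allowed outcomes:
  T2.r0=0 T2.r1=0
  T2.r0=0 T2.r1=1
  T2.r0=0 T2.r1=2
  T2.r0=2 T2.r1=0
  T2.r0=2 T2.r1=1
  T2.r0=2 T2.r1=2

spurious: T2.r0=2 T2.r1=0

outcome vector order: (T2.r0,T2.r1)
[SC] allowed = {00 01 02 21 22}
claimed∖SC = {20}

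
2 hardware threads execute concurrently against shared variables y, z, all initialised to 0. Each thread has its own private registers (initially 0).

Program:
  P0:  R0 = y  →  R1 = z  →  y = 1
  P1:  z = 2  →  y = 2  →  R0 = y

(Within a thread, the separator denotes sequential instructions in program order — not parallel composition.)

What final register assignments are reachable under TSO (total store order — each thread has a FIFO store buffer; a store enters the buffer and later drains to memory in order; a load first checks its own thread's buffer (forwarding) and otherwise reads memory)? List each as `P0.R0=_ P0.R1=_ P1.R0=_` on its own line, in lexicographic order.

P0.R0=0 P0.R1=0 P1.R0=1
P0.R0=0 P0.R1=0 P1.R0=2
P0.R0=0 P0.R1=2 P1.R0=1
P0.R0=0 P0.R1=2 P1.R0=2
P0.R0=2 P0.R1=2 P1.R0=1
P0.R0=2 P0.R1=2 P1.R0=2

outcome vector order: (P0.R0,P0.R1,P1.R0)
|TSO outcomes| = 6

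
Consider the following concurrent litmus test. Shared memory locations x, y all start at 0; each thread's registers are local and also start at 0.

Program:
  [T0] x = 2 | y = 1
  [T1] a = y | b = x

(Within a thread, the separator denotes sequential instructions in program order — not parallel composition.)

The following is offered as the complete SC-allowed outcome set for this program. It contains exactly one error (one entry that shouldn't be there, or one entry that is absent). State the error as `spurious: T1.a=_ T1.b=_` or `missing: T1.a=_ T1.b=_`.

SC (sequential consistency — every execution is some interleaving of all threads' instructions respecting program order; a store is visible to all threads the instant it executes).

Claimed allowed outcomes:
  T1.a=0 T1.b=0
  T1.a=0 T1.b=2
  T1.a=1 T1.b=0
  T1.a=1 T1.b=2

outcome vector order: (T1.a,T1.b)
SC: 3 outcomes — {(0,0); (0,2); (1,2)}
claimed∖SC = {(1,0)}

spurious: T1.a=1 T1.b=0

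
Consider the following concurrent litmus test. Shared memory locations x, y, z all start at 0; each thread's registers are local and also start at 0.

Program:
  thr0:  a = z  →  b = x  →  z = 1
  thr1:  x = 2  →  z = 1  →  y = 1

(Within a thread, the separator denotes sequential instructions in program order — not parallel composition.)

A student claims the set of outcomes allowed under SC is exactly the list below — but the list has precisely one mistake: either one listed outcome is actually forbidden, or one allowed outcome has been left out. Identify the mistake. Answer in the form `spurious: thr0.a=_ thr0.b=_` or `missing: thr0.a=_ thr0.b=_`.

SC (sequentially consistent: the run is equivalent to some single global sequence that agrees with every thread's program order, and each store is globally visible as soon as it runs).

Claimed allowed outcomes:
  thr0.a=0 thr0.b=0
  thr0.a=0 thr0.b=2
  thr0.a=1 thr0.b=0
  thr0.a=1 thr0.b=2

outcome vector order: (thr0.a,thr0.b)
SC: 3 outcomes — {(0,0), (0,2), (1,2)}
claimed∖SC = {(1,0)}

spurious: thr0.a=1 thr0.b=0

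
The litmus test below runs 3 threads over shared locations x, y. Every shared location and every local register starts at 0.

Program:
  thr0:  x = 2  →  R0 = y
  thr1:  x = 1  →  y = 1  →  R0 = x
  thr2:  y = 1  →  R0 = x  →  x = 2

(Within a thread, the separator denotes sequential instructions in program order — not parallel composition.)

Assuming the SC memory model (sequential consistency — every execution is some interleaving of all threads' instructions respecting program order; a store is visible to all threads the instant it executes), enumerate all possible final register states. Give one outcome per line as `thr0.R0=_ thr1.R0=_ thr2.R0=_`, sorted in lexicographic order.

thr0.R0=0 thr1.R0=1 thr2.R0=1
thr0.R0=0 thr1.R0=1 thr2.R0=2
thr0.R0=0 thr1.R0=2 thr2.R0=1
thr0.R0=0 thr1.R0=2 thr2.R0=2
thr0.R0=1 thr1.R0=1 thr2.R0=0
thr0.R0=1 thr1.R0=1 thr2.R0=1
thr0.R0=1 thr1.R0=1 thr2.R0=2
thr0.R0=1 thr1.R0=2 thr2.R0=0
thr0.R0=1 thr1.R0=2 thr2.R0=1
thr0.R0=1 thr1.R0=2 thr2.R0=2

outcome vector order: (thr0.R0,thr1.R0,thr2.R0)
|SC outcomes| = 10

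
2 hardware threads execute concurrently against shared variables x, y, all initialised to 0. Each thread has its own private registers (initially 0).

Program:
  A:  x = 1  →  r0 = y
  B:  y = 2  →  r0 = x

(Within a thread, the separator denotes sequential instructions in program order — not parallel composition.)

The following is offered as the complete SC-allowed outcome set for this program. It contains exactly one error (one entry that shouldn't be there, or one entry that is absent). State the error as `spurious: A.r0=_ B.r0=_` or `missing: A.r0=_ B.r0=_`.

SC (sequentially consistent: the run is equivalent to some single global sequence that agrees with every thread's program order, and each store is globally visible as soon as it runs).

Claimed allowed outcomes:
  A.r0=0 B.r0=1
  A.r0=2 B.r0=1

outcome vector order: (A.r0,B.r0)
under SC → <0 1> <2 0> <2 1>
SC∖claimed = {<2 0>}

missing: A.r0=2 B.r0=0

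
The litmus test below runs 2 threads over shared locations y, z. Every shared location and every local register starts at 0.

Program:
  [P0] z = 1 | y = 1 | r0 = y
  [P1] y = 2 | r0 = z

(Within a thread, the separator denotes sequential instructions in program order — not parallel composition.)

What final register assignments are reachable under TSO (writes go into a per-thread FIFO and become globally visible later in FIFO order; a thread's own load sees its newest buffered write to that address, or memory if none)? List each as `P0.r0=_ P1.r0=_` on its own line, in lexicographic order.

outcome vector order: (P0.r0,P1.r0)
|TSO outcomes| = 4

P0.r0=1 P1.r0=0
P0.r0=1 P1.r0=1
P0.r0=2 P1.r0=0
P0.r0=2 P1.r0=1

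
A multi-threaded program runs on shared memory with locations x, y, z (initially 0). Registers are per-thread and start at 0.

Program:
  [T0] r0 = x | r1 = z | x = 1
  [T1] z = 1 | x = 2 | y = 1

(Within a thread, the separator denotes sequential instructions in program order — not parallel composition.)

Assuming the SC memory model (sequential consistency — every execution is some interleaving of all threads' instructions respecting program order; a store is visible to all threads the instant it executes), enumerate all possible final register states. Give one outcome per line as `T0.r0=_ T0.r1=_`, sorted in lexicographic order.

outcome vector order: (T0.r0,T0.r1)
|SC outcomes| = 3

T0.r0=0 T0.r1=0
T0.r0=0 T0.r1=1
T0.r0=2 T0.r1=1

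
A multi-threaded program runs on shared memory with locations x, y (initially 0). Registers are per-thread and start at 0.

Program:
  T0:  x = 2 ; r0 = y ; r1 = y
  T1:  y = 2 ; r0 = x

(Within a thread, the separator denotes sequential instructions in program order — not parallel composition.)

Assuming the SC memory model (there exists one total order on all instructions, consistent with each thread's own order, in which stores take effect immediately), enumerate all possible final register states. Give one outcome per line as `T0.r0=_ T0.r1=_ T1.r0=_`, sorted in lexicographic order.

outcome vector order: (T0.r0,T0.r1,T1.r0)
|SC outcomes| = 4

T0.r0=0 T0.r1=0 T1.r0=2
T0.r0=0 T0.r1=2 T1.r0=2
T0.r0=2 T0.r1=2 T1.r0=0
T0.r0=2 T0.r1=2 T1.r0=2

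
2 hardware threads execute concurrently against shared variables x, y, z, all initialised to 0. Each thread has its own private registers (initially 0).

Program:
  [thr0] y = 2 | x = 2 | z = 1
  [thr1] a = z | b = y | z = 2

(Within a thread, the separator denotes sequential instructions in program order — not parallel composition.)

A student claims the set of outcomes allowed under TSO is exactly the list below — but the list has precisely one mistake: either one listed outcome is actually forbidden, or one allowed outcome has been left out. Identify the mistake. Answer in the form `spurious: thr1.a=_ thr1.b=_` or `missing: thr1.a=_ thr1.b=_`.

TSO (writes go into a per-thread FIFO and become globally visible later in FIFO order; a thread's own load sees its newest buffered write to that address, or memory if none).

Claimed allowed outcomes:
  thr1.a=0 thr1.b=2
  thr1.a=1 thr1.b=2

outcome vector order: (thr1.a,thr1.b)
TSO: 3 outcomes — {<0 0> <0 2> <1 2>}
TSO∖claimed = {<0 0>}

missing: thr1.a=0 thr1.b=0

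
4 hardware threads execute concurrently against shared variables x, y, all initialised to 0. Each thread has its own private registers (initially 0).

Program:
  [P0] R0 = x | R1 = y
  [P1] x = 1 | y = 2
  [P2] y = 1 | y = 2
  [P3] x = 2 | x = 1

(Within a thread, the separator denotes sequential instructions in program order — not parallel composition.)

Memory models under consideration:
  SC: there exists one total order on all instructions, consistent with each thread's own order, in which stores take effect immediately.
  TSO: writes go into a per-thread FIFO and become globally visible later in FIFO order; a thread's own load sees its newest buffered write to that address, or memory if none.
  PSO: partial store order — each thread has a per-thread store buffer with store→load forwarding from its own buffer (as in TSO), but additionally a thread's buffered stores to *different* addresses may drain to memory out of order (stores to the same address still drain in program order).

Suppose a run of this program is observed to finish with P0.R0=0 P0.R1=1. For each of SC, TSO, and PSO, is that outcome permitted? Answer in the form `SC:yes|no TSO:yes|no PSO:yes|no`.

outcome vector order: (P0.R0,P0.R1)
under SC → (0,0); (0,1); (0,2); (1,0); (1,1); (1,2); (2,0); (2,1); (2,2)
under TSO → (0,0); (0,1); (0,2); (1,0); (1,1); (1,2); (2,0); (2,1); (2,2)
under PSO → (0,0); (0,1); (0,2); (1,0); (1,1); (1,2); (2,0); (2,1); (2,2)
target (0,1) ∈ {SC,TSO,PSO}

SC:yes TSO:yes PSO:yes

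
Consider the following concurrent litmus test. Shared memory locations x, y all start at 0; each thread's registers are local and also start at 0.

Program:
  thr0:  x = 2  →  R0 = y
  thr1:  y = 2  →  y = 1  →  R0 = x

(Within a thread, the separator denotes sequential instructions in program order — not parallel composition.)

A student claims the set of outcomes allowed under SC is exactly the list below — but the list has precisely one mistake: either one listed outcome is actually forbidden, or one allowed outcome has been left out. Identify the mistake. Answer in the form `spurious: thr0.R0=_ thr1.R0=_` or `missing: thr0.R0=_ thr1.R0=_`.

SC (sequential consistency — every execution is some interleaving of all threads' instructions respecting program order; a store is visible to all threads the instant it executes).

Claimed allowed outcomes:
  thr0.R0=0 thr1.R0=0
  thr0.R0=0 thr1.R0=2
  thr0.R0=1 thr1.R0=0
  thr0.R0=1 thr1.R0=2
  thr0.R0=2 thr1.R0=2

outcome vector order: (thr0.R0,thr1.R0)
SC: 4 outcomes — {0/2, 1/0, 1/2, 2/2}
claimed∖SC = {0/0}

spurious: thr0.R0=0 thr1.R0=0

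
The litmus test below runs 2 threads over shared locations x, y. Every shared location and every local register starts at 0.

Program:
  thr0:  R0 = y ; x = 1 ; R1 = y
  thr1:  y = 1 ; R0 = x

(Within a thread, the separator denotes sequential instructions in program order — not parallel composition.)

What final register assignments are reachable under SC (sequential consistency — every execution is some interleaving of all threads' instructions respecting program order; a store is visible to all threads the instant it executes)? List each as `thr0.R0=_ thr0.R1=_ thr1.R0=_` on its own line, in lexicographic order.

thr0.R0=0 thr0.R1=0 thr1.R0=1
thr0.R0=0 thr0.R1=1 thr1.R0=0
thr0.R0=0 thr0.R1=1 thr1.R0=1
thr0.R0=1 thr0.R1=1 thr1.R0=0
thr0.R0=1 thr0.R1=1 thr1.R0=1

outcome vector order: (thr0.R0,thr0.R1,thr1.R0)
|SC outcomes| = 5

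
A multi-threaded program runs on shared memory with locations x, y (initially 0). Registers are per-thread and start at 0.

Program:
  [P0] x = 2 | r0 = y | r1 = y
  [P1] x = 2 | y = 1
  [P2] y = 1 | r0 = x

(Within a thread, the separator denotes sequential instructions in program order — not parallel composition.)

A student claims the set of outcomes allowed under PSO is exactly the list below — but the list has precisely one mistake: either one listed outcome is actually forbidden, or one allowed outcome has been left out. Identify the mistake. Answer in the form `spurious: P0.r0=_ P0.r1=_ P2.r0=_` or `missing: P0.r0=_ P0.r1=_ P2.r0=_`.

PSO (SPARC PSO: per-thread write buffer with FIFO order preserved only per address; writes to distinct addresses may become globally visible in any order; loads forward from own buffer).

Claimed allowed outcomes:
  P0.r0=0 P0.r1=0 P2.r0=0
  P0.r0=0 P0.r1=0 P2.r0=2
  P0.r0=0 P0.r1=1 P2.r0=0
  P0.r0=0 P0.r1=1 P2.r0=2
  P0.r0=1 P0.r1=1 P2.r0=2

outcome vector order: (P0.r0,P0.r1,P2.r0)
PSO: 6 outcomes — {0/0/0; 0/0/2; 0/1/0; 0/1/2; 1/1/0; 1/1/2}
PSO∖claimed = {1/1/0}

missing: P0.r0=1 P0.r1=1 P2.r0=0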